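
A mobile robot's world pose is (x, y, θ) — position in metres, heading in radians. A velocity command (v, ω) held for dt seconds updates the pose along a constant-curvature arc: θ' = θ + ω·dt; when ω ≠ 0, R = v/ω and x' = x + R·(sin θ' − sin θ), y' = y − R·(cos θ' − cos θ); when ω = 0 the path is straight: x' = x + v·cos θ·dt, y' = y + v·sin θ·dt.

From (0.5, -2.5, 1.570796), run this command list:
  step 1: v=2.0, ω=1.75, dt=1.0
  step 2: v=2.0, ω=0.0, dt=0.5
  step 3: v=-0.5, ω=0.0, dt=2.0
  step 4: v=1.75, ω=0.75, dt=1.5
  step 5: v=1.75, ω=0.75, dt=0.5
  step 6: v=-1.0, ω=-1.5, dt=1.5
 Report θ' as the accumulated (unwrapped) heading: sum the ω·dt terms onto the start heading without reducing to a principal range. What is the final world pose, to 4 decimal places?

step 1: θ'=3.3208 (R=1.1429) → pose (-0.8466, -1.3754, 3.3208)
step 2: θ'=3.3208 (straight) → pose (-1.8306, -1.5537, 3.3208)
step 3: θ'=3.3208 (straight) → pose (-0.8466, -1.3754, 3.3208)
step 4: θ'=4.4458 (R=2.3333) → pose (-2.6816, -3.0567, 4.4458)
step 5: θ'=4.8208 (R=2.3333) → pose (-2.7503, -3.9239, 4.8208)
step 6: θ'=2.5708 (R=0.6667) → pose (-1.7273, -3.2908, 2.5708)

(-1.7273, -3.2908, 2.5708)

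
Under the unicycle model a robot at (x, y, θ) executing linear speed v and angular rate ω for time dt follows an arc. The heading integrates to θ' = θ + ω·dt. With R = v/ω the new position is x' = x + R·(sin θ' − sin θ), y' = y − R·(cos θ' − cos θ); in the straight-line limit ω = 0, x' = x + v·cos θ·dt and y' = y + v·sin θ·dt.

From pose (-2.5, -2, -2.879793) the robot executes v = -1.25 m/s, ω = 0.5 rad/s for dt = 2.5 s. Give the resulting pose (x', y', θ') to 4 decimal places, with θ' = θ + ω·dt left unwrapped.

(-0.6514, 0.2674, -1.6298)

θ' = -2.8798 + 0.5·2.5 = -1.6298
R = v/ω = -1.25/0.5 = -2.5000
x' = -2.5 + -2.5000·(sin -1.6298 − sin -2.8798) = -0.6514
y' = -2 − -2.5000·(cos -1.6298 − cos -2.8798) = 0.2674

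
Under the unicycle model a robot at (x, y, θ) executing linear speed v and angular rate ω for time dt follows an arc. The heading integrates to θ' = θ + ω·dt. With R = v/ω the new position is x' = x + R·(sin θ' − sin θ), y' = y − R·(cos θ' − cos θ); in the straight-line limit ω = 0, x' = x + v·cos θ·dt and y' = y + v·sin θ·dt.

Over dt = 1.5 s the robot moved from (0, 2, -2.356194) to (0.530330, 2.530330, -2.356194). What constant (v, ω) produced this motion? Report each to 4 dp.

v = -0.5000, ω = 0.0000

Δθ = -2.356194 − -2.356194 = 0.000000
ω = Δθ/dt = 0.000000/1.5 = 0.0000
ω = 0 → v = (Δx·cos θ + Δy·sin θ)/dt = -0.5000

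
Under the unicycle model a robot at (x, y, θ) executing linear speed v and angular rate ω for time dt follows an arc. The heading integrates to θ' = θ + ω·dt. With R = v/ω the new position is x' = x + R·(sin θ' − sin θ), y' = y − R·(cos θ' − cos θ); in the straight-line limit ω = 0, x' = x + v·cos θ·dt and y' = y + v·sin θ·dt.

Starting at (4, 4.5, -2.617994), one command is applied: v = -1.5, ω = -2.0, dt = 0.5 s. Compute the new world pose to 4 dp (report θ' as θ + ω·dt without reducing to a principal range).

θ' = -2.6180 + -2.0·0.5 = -3.6180
R = v/ω = -1.5/-2.0 = 0.7500
x' = 4 + 0.7500·(sin -3.6180 − sin -2.6180) = 4.7189
y' = 4.5 − 0.7500·(cos -3.6180 − cos -2.6180) = 4.5170

(4.7189, 4.5170, -3.6180)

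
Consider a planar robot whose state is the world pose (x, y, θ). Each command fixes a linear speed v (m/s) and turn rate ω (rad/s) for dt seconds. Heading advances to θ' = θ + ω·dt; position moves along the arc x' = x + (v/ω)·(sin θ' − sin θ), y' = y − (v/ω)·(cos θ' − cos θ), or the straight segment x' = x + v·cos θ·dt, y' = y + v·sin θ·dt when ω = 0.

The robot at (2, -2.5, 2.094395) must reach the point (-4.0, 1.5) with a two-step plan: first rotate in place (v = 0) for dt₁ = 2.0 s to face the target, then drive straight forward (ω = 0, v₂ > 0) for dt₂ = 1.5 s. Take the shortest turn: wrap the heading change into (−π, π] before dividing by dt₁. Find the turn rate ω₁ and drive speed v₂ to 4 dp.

heading to target = atan2(1.5−-2.5, -4−2) = 2.5536
Δθ = wrap(2.5536 − 2.0944) = 0.4592; ω₁ = Δθ/dt₁ = 0.2296
distance = √((-4−2)² + (1.5−-2.5)²) = 7.2111; v₂ = distance/dt₂ = 4.8074

ω₁ = 0.2296, v₂ = 4.8074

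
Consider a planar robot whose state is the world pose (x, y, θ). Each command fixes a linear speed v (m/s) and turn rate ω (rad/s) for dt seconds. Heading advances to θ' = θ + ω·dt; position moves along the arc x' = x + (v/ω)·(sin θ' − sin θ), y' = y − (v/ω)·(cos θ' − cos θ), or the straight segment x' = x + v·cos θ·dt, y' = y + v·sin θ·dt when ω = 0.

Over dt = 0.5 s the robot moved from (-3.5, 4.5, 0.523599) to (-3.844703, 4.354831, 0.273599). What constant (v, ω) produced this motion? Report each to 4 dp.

v = -0.7500, ω = -0.5000

Δθ = 0.273599 − 0.523599 = -0.250000
ω = Δθ/dt = -0.250000/0.5 = -0.5000
R = Δx/(sin θ' − sin θ) = 1.5000
v = R·ω = 1.5000·-0.5000 = -0.7500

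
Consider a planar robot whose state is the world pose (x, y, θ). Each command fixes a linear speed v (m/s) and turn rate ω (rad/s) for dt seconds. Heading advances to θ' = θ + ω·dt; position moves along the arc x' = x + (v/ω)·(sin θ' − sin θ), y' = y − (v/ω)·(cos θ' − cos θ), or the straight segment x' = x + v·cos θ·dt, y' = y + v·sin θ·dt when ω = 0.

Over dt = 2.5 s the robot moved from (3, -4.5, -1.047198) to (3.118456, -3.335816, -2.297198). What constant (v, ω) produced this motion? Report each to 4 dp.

v = -0.5000, ω = -0.5000

Δθ = -2.297198 − -1.047198 = -1.250000
ω = Δθ/dt = -1.250000/2.5 = -0.5000
R = −Δy/(cos θ' − cos θ) = 1.0000
v = R·ω = 1.0000·-0.5000 = -0.5000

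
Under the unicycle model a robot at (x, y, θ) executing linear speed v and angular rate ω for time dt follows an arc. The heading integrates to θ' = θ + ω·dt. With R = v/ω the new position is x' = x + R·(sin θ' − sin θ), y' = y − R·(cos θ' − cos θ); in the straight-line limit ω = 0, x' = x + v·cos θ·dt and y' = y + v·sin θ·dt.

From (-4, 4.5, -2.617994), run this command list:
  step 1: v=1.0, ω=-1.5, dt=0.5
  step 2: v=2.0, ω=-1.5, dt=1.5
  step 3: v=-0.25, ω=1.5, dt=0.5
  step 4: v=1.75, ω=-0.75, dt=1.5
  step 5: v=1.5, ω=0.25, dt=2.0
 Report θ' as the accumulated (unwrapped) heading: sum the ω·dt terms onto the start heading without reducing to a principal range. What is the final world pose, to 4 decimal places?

(-0.8848, 10.0718, -5.4930)

step 1: θ'=-3.3680 (R=-0.6667) → pose (-4.4830, 4.4277, -3.3680)
step 2: θ'=-5.6180 (R=-1.3333) → pose (-5.0066, 6.7761, -5.6180)
step 3: θ'=-4.8680 (R=-0.1667) → pose (-5.0684, 6.6708, -4.8680)
step 4: θ'=-5.9930 (R=-2.3333) → pose (-3.4309, 8.5449, -5.9930)
step 5: θ'=-5.4930 (R=6.0000) → pose (-0.8848, 10.0718, -5.4930)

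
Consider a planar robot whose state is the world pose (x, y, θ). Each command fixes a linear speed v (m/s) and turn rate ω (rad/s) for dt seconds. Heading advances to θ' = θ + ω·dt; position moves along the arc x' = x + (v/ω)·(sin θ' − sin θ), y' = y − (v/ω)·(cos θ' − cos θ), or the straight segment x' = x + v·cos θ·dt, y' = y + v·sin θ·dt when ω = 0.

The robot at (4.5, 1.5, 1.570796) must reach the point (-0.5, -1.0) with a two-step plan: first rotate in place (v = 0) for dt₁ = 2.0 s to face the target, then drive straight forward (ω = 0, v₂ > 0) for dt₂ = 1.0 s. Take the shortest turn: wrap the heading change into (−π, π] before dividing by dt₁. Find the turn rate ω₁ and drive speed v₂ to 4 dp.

ω₁ = 1.0172, v₂ = 5.5902

heading to target = atan2(-1−1.5, -0.5−4.5) = -2.6779
Δθ = wrap(-2.6779 − 1.5708) = 2.0344; ω₁ = Δθ/dt₁ = 1.0172
distance = √((-0.5−4.5)² + (-1−1.5)²) = 5.5902; v₂ = distance/dt₂ = 5.5902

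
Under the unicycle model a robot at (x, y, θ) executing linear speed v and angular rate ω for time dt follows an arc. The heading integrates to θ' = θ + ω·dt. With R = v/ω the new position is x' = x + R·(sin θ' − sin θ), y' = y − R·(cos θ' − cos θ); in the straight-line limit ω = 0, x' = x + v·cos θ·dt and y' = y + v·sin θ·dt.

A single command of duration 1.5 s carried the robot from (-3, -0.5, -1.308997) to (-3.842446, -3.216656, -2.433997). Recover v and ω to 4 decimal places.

v = 2.0000, ω = -0.7500

Δθ = -2.433997 − -1.308997 = -1.125000
ω = Δθ/dt = -1.125000/1.5 = -0.7500
R = −Δy/(cos θ' − cos θ) = -2.6667
v = R·ω = -2.6667·-0.7500 = 2.0000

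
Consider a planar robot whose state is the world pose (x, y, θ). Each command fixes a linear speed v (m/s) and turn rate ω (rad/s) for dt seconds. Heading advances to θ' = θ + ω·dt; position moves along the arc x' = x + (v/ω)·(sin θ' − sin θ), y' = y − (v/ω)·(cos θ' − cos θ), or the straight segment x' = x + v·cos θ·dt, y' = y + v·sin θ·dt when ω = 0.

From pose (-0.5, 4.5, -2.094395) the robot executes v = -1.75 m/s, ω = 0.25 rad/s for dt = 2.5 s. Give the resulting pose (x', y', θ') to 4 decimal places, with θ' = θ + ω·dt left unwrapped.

(0.4019, 8.7086, -1.4694)

θ' = -2.0944 + 0.25·2.5 = -1.4694
R = v/ω = -1.75/0.25 = -7.0000
x' = -0.5 + -7.0000·(sin -1.4694 − sin -2.0944) = 0.4019
y' = 4.5 − -7.0000·(cos -1.4694 − cos -2.0944) = 8.7086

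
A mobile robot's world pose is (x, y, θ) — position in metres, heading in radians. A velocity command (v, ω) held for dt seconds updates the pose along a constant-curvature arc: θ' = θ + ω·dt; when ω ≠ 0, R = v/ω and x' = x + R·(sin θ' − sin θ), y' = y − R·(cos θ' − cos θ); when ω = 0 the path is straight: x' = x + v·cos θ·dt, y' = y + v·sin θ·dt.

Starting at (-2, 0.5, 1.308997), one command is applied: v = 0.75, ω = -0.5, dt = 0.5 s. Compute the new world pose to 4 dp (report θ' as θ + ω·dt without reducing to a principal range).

(-1.8589, 0.8464, 1.0590)

θ' = 1.3090 + -0.5·0.5 = 1.0590
R = v/ω = 0.75/-0.5 = -1.5000
x' = -2 + -1.5000·(sin 1.0590 − sin 1.3090) = -1.8589
y' = 0.5 − -1.5000·(cos 1.0590 − cos 1.3090) = 0.8464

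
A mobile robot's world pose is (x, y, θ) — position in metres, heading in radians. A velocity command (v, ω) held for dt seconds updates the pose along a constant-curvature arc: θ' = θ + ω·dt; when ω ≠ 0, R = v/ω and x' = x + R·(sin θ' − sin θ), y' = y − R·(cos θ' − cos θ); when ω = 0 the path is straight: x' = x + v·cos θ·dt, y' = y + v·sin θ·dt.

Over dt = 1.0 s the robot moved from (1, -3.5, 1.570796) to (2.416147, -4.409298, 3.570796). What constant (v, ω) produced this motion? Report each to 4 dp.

v = -2.0000, ω = 2.0000

Δθ = 3.570796 − 1.570796 = 2.000000
ω = Δθ/dt = 2.000000/1.0 = 2.0000
R = Δx/(sin θ' − sin θ) = -1.0000
v = R·ω = -1.0000·2.0000 = -2.0000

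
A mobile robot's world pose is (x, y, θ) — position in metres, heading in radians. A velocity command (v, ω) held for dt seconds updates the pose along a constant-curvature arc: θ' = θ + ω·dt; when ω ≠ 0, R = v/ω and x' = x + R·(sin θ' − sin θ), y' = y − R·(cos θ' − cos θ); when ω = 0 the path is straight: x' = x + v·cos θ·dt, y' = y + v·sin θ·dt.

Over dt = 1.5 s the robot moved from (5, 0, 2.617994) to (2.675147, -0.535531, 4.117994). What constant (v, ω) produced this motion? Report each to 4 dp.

Δθ = 4.117994 − 2.617994 = 1.500000
ω = Δθ/dt = 1.500000/1.5 = 1.0000
R = Δx/(sin θ' − sin θ) = 1.7500
v = R·ω = 1.7500·1.0000 = 1.7500

v = 1.7500, ω = 1.0000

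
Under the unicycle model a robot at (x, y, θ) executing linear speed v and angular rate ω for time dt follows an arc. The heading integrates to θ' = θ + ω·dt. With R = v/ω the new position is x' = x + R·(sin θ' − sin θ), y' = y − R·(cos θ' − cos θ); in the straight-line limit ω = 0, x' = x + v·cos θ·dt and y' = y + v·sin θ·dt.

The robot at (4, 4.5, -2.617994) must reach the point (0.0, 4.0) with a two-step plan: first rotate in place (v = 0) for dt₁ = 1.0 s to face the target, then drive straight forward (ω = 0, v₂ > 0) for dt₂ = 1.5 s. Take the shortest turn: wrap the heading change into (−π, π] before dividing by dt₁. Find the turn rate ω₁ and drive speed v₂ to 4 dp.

heading to target = atan2(4−4.5, 0−4) = -3.0172
Δθ = wrap(-3.0172 − -2.6180) = -0.3992; ω₁ = Δθ/dt₁ = -0.3992
distance = √((0−4)² + (4−4.5)²) = 4.0311; v₂ = distance/dt₂ = 2.6874

ω₁ = -0.3992, v₂ = 2.6874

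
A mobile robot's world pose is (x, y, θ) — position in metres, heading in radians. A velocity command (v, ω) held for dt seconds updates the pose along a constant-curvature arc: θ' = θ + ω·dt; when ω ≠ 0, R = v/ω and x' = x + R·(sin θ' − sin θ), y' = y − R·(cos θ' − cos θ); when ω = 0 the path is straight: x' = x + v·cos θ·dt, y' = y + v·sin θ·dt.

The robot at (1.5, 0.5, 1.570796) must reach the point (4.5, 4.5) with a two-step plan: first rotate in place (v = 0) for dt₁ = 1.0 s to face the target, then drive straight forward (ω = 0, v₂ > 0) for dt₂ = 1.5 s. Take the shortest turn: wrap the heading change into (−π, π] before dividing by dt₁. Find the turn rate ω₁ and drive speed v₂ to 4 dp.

heading to target = atan2(4.5−0.5, 4.5−1.5) = 0.9273
Δθ = wrap(0.9273 − 1.5708) = -0.6435; ω₁ = Δθ/dt₁ = -0.6435
distance = √((4.5−1.5)² + (4.5−0.5)²) = 5.0000; v₂ = distance/dt₂ = 3.3333

ω₁ = -0.6435, v₂ = 3.3333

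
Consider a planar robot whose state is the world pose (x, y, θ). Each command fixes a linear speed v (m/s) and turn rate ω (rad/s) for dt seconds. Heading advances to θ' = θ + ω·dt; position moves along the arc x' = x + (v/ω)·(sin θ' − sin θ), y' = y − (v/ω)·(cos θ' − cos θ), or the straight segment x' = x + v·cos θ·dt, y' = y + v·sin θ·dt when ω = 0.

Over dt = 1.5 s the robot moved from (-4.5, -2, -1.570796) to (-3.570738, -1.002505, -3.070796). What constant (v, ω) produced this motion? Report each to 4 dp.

Δθ = -3.070796 − -1.570796 = -1.500000
ω = Δθ/dt = -1.500000/1.5 = -1.0000
R = −Δy/(cos θ' − cos θ) = 1.0000
v = R·ω = 1.0000·-1.0000 = -1.0000

v = -1.0000, ω = -1.0000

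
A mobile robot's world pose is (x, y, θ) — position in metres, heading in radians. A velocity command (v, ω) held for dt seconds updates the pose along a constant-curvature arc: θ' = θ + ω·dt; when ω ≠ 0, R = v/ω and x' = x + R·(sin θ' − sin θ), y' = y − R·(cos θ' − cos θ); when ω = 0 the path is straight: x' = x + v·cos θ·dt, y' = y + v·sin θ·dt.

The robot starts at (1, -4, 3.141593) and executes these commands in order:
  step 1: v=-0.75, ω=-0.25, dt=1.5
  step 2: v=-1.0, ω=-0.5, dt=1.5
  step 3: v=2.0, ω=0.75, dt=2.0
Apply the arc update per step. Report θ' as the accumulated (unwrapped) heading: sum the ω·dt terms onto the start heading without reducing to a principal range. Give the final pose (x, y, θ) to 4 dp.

(-0.2120, -3.8756, 3.5166)

step 1: θ'=2.7666 (R=3.0000) → pose (2.0988, -4.2085, 2.7666)
step 2: θ'=2.0166 (R=2.0000) → pose (3.1708, -5.2071, 2.0166)
step 3: θ'=3.5166 (R=2.6667) → pose (-0.2120, -3.8756, 3.5166)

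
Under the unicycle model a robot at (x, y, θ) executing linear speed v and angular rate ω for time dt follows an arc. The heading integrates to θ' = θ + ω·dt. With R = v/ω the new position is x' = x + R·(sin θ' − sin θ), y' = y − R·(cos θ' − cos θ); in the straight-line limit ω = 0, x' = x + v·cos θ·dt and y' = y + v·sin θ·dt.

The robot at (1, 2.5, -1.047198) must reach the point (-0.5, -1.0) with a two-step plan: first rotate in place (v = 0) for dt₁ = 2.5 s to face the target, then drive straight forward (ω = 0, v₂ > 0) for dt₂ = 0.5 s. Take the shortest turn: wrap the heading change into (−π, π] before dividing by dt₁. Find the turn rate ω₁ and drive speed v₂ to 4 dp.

heading to target = atan2(-1−2.5, -0.5−1) = -1.9757
Δθ = wrap(-1.9757 − -1.0472) = -0.9285; ω₁ = Δθ/dt₁ = -0.3714
distance = √((-0.5−1)² + (-1−2.5)²) = 3.8079; v₂ = distance/dt₂ = 7.6158

ω₁ = -0.3714, v₂ = 7.6158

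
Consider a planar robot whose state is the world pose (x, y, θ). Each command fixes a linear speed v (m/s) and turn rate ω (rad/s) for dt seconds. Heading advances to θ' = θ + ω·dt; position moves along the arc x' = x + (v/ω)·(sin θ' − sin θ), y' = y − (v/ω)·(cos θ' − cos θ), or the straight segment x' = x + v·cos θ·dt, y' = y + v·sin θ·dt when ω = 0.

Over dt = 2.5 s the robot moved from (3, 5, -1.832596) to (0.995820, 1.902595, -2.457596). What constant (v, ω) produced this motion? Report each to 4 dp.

v = 1.5000, ω = -0.2500

Δθ = -2.457596 − -1.832596 = -0.625000
ω = Δθ/dt = -0.625000/2.5 = -0.2500
R = −Δy/(cos θ' − cos θ) = -6.0000
v = R·ω = -6.0000·-0.2500 = 1.5000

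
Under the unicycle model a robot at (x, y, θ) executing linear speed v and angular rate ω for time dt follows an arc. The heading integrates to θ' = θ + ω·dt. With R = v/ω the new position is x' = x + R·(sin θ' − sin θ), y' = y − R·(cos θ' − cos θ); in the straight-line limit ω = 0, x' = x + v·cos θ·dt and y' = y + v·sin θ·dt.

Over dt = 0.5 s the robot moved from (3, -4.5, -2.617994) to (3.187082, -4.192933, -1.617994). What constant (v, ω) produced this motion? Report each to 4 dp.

Δθ = -1.617994 − -2.617994 = 1.000000
ω = Δθ/dt = 1.000000/0.5 = 2.0000
R = −Δy/(cos θ' − cos θ) = -0.3750
v = R·ω = -0.3750·2.0000 = -0.7500

v = -0.7500, ω = 2.0000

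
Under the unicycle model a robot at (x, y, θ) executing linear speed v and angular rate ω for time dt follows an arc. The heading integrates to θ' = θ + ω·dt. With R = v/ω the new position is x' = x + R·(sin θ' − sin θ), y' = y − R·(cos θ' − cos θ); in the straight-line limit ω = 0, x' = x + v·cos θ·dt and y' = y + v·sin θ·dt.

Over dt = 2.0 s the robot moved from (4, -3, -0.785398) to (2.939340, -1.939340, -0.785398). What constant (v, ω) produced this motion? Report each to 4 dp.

Δθ = -0.785398 − -0.785398 = 0.000000
ω = Δθ/dt = 0.000000/2.0 = 0.0000
ω = 0 → v = (Δx·cos θ + Δy·sin θ)/dt = -0.7500

v = -0.7500, ω = 0.0000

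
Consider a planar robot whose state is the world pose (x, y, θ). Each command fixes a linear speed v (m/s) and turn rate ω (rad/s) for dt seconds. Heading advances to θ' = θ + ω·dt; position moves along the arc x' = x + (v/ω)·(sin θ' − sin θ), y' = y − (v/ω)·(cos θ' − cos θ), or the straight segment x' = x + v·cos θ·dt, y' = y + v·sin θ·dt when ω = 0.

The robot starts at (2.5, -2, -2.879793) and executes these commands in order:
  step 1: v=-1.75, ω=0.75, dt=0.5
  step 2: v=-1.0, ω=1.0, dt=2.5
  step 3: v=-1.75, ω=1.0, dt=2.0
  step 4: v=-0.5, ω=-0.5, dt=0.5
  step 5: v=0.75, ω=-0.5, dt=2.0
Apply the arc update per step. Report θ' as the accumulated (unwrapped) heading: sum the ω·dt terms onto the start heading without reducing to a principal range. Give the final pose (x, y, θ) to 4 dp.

step 1: θ'=-2.5048 (R=-2.3333) → pose (3.2835, -1.6222, -2.5048)
step 2: θ'=-0.0048 (R=-1.0000) → pose (2.6937, 0.1818, -0.0048)
step 3: θ'=1.9952 (R=-1.7500) → pose (1.0906, -2.2888, 1.9952)
step 4: θ'=1.7452 (R=1.0000) → pose (1.1641, -2.5270, 1.7452)
step 5: θ'=0.7452 (R=-1.5000) → pose (1.6242, -1.1643, 0.7452)

(1.6242, -1.1643, 0.7452)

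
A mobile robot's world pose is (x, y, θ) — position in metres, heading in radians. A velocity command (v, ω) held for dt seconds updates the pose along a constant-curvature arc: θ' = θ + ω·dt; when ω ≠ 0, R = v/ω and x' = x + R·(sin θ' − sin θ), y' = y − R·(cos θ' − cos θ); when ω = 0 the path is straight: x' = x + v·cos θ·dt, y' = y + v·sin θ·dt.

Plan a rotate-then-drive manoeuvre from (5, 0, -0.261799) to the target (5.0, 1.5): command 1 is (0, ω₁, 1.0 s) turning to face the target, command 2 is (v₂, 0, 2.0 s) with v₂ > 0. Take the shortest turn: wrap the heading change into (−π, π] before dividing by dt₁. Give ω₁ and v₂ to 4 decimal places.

heading to target = atan2(1.5−0, 5−5) = 1.5708
Δθ = wrap(1.5708 − -0.2618) = 1.8326; ω₁ = Δθ/dt₁ = 1.8326
distance = √((5−5)² + (1.5−0)²) = 1.5000; v₂ = distance/dt₂ = 0.7500

ω₁ = 1.8326, v₂ = 0.7500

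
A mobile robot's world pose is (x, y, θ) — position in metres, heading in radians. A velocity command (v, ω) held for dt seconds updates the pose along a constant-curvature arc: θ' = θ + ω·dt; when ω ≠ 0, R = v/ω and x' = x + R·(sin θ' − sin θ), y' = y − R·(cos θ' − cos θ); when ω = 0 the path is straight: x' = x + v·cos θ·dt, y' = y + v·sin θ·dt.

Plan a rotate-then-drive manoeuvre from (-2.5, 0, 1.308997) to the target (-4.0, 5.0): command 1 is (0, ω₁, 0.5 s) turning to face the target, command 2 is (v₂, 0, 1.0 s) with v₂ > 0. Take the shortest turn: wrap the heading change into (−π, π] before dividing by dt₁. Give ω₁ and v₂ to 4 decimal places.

heading to target = atan2(5−0, -4−-2.5) = 1.8623
Δθ = wrap(1.8623 − 1.3090) = 0.5533; ω₁ = Δθ/dt₁ = 1.1065
distance = √((-4−-2.5)² + (5−0)²) = 5.2202; v₂ = distance/dt₂ = 5.2202

ω₁ = 1.1065, v₂ = 5.2202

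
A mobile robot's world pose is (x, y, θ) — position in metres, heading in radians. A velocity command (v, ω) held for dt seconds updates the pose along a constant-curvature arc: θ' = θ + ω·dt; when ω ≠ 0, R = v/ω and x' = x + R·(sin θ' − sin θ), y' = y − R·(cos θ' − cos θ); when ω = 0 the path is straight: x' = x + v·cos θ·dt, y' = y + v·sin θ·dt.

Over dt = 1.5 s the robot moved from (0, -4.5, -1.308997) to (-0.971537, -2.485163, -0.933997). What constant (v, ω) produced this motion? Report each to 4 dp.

v = -1.5000, ω = 0.2500

Δθ = -0.933997 − -1.308997 = 0.375000
ω = Δθ/dt = 0.375000/1.5 = 0.2500
R = −Δy/(cos θ' − cos θ) = -6.0000
v = R·ω = -6.0000·0.2500 = -1.5000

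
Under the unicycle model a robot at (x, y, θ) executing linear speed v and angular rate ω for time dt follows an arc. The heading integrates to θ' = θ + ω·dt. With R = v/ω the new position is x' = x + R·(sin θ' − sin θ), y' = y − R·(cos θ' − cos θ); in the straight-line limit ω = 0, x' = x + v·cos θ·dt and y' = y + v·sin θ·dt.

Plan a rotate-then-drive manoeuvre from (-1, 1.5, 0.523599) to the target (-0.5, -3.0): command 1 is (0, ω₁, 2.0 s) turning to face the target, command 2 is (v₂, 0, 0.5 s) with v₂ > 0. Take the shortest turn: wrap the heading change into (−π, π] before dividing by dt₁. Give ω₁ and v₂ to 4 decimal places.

heading to target = atan2(-3−1.5, -0.5−-1) = -1.4601
Δθ = wrap(-1.4601 − 0.5236) = -1.9837; ω₁ = Δθ/dt₁ = -0.9919
distance = √((-0.5−-1)² + (-3−1.5)²) = 4.5277; v₂ = distance/dt₂ = 9.0554

ω₁ = -0.9919, v₂ = 9.0554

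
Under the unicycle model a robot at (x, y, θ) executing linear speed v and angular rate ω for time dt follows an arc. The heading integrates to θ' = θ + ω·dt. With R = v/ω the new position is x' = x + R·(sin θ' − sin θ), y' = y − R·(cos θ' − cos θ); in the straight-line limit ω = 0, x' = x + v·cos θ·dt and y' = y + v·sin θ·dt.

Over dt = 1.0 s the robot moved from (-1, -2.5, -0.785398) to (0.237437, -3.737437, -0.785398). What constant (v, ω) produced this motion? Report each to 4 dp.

Δθ = -0.785398 − -0.785398 = 0.000000
ω = Δθ/dt = 0.000000/1.0 = 0.0000
ω = 0 → v = (Δx·cos θ + Δy·sin θ)/dt = 1.7500

v = 1.7500, ω = 0.0000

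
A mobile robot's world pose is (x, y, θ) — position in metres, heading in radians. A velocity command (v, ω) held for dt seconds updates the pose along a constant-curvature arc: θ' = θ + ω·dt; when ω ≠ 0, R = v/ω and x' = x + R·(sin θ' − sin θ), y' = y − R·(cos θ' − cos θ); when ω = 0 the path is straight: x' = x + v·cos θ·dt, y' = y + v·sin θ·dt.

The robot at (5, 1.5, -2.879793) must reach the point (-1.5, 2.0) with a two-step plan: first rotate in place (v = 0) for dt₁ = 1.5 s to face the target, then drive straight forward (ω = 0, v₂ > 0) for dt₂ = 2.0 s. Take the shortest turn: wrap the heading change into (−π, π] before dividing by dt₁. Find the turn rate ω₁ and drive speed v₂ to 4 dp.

ω₁ = -0.2257, v₂ = 3.2596

heading to target = atan2(2−1.5, -1.5−5) = 3.0648
Δθ = wrap(3.0648 − -2.8798) = -0.3386; ω₁ = Δθ/dt₁ = -0.2257
distance = √((-1.5−5)² + (2−1.5)²) = 6.5192; v₂ = distance/dt₂ = 3.2596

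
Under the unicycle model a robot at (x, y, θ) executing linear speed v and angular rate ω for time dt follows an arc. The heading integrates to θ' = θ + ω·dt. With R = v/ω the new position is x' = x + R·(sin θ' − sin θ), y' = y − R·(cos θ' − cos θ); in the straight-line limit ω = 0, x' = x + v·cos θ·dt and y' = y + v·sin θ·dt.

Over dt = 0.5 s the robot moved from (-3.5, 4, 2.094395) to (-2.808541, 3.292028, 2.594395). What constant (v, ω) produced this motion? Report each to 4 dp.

Δθ = 2.594395 − 2.094395 = 0.500000
ω = Δθ/dt = 0.500000/0.5 = 1.0000
R = −Δy/(cos θ' − cos θ) = -2.0000
v = R·ω = -2.0000·1.0000 = -2.0000

v = -2.0000, ω = 1.0000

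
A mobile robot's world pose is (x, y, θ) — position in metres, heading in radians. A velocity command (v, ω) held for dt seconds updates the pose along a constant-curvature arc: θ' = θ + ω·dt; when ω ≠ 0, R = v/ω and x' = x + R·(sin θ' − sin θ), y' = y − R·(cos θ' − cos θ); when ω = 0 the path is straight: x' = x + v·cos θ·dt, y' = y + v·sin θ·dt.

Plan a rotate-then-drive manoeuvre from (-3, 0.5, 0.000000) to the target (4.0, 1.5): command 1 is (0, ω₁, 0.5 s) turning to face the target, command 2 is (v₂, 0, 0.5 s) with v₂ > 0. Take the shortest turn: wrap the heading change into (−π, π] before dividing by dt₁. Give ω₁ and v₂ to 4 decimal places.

heading to target = atan2(1.5−0.5, 4−-3) = 0.1419
Δθ = wrap(0.1419 − 0.0000) = 0.1419; ω₁ = Δθ/dt₁ = 0.2838
distance = √((4−-3)² + (1.5−0.5)²) = 7.0711; v₂ = distance/dt₂ = 14.1421

ω₁ = 0.2838, v₂ = 14.1421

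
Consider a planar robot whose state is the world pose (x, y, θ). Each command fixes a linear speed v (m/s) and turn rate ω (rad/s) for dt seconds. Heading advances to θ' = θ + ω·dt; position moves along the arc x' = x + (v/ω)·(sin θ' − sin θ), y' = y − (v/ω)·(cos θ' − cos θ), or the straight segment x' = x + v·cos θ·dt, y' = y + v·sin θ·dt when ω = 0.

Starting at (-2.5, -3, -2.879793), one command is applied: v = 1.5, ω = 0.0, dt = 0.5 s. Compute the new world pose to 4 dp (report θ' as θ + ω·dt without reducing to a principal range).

θ' = -2.8798 + 0.0·0.5 = -2.8798
ω = 0 → straight: x' = -2.5 + 1.5·cos(-2.8798)·0.5 = -3.2244
y' = -3 + 1.5·sin(-2.8798)·0.5 = -3.1941

(-3.2244, -3.1941, -2.8798)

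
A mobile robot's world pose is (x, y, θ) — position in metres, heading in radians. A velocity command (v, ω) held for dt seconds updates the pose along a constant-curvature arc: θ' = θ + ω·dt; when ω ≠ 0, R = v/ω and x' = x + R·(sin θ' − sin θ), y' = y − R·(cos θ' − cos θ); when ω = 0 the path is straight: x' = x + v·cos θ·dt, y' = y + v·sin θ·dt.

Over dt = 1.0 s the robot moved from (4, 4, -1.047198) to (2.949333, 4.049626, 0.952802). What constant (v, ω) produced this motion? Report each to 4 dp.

v = -1.2500, ω = 2.0000

Δθ = 0.952802 − -1.047198 = 2.000000
ω = Δθ/dt = 2.000000/1.0 = 2.0000
R = Δx/(sin θ' − sin θ) = -0.6250
v = R·ω = -0.6250·2.0000 = -1.2500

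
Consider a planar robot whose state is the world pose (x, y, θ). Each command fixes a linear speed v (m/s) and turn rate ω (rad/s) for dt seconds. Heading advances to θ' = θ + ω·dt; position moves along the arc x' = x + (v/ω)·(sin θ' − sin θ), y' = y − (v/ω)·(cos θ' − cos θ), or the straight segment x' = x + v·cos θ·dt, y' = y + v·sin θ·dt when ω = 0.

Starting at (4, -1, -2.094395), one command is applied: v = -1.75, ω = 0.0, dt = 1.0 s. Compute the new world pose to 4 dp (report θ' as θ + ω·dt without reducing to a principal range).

θ' = -2.0944 + 0.0·1.0 = -2.0944
ω = 0 → straight: x' = 4 + -1.75·cos(-2.0944)·1.0 = 4.8750
y' = -1 + -1.75·sin(-2.0944)·1.0 = 0.5155

(4.8750, 0.5155, -2.0944)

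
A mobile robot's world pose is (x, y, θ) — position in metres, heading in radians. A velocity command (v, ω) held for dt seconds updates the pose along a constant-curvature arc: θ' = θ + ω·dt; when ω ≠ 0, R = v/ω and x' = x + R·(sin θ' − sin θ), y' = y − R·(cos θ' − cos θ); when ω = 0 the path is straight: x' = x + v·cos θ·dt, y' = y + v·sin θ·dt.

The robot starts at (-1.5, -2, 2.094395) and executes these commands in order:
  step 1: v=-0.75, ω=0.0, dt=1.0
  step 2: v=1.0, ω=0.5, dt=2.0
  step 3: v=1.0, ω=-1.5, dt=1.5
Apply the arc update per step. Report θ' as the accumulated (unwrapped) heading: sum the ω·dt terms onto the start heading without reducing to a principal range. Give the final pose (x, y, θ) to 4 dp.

step 1: θ'=2.0944 (straight) → pose (-1.1250, -2.6495, 2.0944)
step 2: θ'=3.0944 (R=2.0000) → pose (-2.7627, -1.6517, 3.0944)
step 3: θ'=0.8444 (R=-0.6667) → pose (-3.2296, -0.5430, 0.8444)

(-3.2296, -0.5430, 0.8444)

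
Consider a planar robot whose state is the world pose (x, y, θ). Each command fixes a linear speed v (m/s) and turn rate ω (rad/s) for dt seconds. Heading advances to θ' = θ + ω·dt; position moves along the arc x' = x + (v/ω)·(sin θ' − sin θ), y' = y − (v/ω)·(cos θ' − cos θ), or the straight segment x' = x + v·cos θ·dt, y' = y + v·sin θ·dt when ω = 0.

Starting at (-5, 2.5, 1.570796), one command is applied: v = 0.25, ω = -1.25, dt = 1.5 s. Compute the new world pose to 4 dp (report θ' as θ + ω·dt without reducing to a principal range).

(-4.7401, 2.6908, -0.3042)

θ' = 1.5708 + -1.25·1.5 = -0.3042
R = v/ω = 0.25/-1.25 = -0.2000
x' = -5 + -0.2000·(sin -0.3042 − sin 1.5708) = -4.7401
y' = 2.5 − -0.2000·(cos -0.3042 − cos 1.5708) = 2.6908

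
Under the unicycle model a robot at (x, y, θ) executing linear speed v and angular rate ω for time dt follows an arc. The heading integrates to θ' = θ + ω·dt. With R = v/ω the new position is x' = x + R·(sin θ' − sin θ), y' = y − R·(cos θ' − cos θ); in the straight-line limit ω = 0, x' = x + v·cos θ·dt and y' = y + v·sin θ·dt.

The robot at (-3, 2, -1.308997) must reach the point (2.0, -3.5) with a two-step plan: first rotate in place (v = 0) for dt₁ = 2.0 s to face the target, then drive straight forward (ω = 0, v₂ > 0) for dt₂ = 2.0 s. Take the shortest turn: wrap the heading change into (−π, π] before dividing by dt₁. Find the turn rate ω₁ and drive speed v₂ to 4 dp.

heading to target = atan2(-3.5−2, 2−-3) = -0.8330
Δθ = wrap(-0.8330 − -1.3090) = 0.4760; ω₁ = Δθ/dt₁ = 0.2380
distance = √((2−-3)² + (-3.5−2)²) = 7.4330; v₂ = distance/dt₂ = 3.7165

ω₁ = 0.2380, v₂ = 3.7165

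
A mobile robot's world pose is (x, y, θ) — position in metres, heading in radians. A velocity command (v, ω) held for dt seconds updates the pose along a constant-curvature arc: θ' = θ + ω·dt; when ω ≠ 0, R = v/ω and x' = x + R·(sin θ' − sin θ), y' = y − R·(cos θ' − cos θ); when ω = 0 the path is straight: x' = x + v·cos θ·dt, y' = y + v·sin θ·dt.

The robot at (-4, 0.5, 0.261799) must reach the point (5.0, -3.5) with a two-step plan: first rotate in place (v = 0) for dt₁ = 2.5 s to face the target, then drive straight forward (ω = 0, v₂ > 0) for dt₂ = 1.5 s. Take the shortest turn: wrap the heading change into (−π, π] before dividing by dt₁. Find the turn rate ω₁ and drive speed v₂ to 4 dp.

heading to target = atan2(-3.5−0.5, 5−-4) = -0.4182
Δθ = wrap(-0.4182 − 0.2618) = -0.6800; ω₁ = Δθ/dt₁ = -0.2720
distance = √((5−-4)² + (-3.5−0.5)²) = 9.8489; v₂ = distance/dt₂ = 6.5659

ω₁ = -0.2720, v₂ = 6.5659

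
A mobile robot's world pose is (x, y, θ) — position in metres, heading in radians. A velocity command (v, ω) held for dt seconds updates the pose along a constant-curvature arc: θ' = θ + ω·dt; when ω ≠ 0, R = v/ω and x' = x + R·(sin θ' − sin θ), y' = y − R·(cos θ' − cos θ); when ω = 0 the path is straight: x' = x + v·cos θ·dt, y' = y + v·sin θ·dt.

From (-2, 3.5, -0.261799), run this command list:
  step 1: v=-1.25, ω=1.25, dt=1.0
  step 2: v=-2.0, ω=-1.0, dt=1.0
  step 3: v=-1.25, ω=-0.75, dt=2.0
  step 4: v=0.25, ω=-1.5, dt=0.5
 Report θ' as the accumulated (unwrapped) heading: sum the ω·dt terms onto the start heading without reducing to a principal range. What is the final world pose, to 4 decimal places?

step 1: θ'=0.9882 (R=-1.0000) → pose (-3.0939, 3.0843, 0.9882)
step 2: θ'=-0.0118 (R=2.0000) → pose (-4.7875, 2.1848, -0.0118)
step 3: θ'=-1.5118 (R=1.6667) → pose (-6.4316, 3.7531, -1.5118)
step 4: θ'=-2.2618 (R=-0.1667) → pose (-6.4696, 3.6370, -2.2618)

(-6.4696, 3.6370, -2.2618)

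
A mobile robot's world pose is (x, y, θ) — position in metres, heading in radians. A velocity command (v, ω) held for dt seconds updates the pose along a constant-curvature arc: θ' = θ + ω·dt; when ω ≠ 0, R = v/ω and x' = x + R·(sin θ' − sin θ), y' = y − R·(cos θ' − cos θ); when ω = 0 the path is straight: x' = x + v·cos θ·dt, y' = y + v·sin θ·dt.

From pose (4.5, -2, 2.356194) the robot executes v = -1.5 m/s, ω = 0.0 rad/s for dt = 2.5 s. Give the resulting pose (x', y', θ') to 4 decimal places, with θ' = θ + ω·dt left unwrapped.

θ' = 2.3562 + 0.0·2.5 = 2.3562
ω = 0 → straight: x' = 4.5 + -1.5·cos(2.3562)·2.5 = 7.1516
y' = -2 + -1.5·sin(2.3562)·2.5 = -4.6517

(7.1516, -4.6517, 2.3562)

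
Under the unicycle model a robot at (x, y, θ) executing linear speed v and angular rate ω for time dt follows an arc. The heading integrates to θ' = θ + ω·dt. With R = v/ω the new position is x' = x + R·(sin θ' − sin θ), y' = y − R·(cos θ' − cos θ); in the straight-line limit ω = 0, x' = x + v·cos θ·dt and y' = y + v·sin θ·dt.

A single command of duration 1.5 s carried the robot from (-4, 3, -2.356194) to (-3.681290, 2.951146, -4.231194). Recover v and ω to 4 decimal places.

Δθ = -4.231194 − -2.356194 = -1.875000
ω = Δθ/dt = -1.875000/1.5 = -1.2500
R = Δx/(sin θ' − sin θ) = 0.2000
v = R·ω = 0.2000·-1.2500 = -0.2500

v = -0.2500, ω = -1.2500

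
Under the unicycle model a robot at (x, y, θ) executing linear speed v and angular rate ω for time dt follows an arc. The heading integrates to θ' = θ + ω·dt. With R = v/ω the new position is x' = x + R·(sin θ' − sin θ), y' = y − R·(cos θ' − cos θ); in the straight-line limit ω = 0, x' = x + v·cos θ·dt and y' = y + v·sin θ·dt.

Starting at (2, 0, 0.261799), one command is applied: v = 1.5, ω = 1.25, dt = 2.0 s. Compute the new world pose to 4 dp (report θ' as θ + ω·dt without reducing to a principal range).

(2.1343, 2.2736, 2.7618)

θ' = 0.2618 + 1.25·2.0 = 2.7618
R = v/ω = 1.5/1.25 = 1.2000
x' = 2 + 1.2000·(sin 2.7618 − sin 0.2618) = 2.1343
y' = 0 − 1.2000·(cos 2.7618 − cos 0.2618) = 2.2736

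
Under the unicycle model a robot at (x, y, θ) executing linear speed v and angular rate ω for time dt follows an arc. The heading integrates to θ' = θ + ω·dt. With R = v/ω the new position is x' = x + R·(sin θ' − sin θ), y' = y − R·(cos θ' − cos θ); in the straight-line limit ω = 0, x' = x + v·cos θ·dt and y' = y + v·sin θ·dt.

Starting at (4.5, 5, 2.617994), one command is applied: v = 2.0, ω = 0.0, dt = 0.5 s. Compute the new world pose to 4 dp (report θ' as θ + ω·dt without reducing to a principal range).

(3.6340, 5.5000, 2.6180)

θ' = 2.6180 + 0.0·0.5 = 2.6180
ω = 0 → straight: x' = 4.5 + 2.0·cos(2.6180)·0.5 = 3.6340
y' = 5 + 2.0·sin(2.6180)·0.5 = 5.5000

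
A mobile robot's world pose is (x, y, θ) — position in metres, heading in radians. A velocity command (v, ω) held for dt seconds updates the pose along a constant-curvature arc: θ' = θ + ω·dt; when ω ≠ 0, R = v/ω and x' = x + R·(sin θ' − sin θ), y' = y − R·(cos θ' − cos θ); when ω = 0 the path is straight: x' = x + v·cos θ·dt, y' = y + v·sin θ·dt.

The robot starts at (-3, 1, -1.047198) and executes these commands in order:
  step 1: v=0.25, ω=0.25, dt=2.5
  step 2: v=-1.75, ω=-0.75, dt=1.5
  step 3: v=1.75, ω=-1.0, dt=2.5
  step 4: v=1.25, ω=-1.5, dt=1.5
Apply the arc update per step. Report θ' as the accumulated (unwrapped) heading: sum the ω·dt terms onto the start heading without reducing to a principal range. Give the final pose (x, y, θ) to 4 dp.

(-6.3794, 2.8874, -6.2972)

step 1: θ'=-0.4222 (R=1.0000) → pose (-2.5437, 0.5878, -0.4222)
step 2: θ'=-1.5472 (R=2.3333) → pose (-3.9203, 2.6612, -1.5472)
step 3: θ'=-4.0472 (R=-1.7500) → pose (-7.0467, 1.5398, -4.0472)
step 4: θ'=-6.2972 (R=-0.8333) → pose (-6.3794, 2.8874, -6.2972)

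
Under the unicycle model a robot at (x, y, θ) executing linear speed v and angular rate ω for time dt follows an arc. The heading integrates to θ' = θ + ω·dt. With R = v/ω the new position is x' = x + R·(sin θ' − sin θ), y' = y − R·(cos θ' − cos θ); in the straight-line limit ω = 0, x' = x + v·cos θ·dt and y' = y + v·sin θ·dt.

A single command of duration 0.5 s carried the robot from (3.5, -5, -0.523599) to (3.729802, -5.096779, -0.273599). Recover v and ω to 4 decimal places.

v = 0.5000, ω = 0.5000

Δθ = -0.273599 − -0.523599 = 0.250000
ω = Δθ/dt = 0.250000/0.5 = 0.5000
R = Δx/(sin θ' − sin θ) = 1.0000
v = R·ω = 1.0000·0.5000 = 0.5000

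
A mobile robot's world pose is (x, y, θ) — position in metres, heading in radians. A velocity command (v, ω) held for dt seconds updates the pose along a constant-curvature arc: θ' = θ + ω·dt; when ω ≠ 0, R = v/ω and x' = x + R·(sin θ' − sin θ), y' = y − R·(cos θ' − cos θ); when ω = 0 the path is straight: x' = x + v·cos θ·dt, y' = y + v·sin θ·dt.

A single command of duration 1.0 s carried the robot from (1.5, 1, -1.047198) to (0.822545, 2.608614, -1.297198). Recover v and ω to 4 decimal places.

v = -1.7500, ω = -0.2500

Δθ = -1.297198 − -1.047198 = -0.250000
ω = Δθ/dt = -0.250000/1.0 = -0.2500
R = −Δy/(cos θ' − cos θ) = 7.0000
v = R·ω = 7.0000·-0.2500 = -1.7500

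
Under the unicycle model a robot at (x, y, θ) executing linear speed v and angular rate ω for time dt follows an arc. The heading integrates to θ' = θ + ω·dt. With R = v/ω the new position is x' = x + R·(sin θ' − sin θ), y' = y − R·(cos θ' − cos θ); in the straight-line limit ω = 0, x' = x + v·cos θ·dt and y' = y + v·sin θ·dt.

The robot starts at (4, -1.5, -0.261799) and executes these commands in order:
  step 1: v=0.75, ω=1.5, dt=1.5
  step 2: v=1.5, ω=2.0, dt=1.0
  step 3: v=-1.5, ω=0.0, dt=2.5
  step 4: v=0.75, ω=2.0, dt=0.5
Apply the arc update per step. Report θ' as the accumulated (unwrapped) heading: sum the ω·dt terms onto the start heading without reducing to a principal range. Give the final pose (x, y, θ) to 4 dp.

step 1: θ'=1.9882 (R=0.5000) → pose (4.5865, -0.8143, 1.9882)
step 2: θ'=3.9882 (R=0.7500) → pose (3.3391, -0.6215, 3.9882)
step 3: θ'=3.9882 (straight) → pose (5.8236, 2.1874, 3.9882)
step 4: θ'=4.9882 (R=0.3750) → pose (5.7436, 1.8368, 4.9882)

(5.7436, 1.8368, 4.9882)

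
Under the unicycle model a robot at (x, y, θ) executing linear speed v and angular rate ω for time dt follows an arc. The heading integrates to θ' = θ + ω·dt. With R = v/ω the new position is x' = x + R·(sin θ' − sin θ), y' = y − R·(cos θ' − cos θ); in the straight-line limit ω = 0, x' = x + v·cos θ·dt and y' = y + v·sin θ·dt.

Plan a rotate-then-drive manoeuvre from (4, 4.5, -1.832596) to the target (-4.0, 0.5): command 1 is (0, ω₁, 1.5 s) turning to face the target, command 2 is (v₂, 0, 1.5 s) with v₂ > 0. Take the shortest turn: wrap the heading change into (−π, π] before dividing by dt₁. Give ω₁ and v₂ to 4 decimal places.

ω₁ = -0.5636, v₂ = 5.9628

heading to target = atan2(0.5−4.5, -4−4) = -2.6779
Δθ = wrap(-2.6779 − -1.8326) = -0.8453; ω₁ = Δθ/dt₁ = -0.5636
distance = √((-4−4)² + (0.5−4.5)²) = 8.9443; v₂ = distance/dt₂ = 5.9628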